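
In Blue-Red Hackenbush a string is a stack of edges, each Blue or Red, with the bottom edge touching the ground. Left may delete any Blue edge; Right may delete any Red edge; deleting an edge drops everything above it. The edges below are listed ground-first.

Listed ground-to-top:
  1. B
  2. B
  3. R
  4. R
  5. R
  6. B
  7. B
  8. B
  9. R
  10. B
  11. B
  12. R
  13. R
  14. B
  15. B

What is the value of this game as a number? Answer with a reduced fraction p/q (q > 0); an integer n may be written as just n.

10087/8192

B: Left { 0 }, Right { ∅ } gives simplest 1
BB: Left { 0; 1 }, Right { ∅ } gives simplest 2
BBR: Left { 0; 1 }, Right { 2 } gives simplest 3/2
BBRR: Left { 0; 1 }, Right { 3/2; 2 } gives simplest 5/4
BBRRR: Left { 0; 1 }, Right { 5/4; 3/2; 2 } gives simplest 9/8
BBRRRB: Left { 0; 1; 9/8 }, Right { 5/4; 3/2; 2 } gives simplest 19/16
BBRRRBB: Left { 0; 1; 9/8; 19/16 }, Right { 5/4; 3/2; 2 } gives simplest 39/32
BBRRRBBB: Left { 0; 1; 9/8; 19/16; 39/32 }, Right { 5/4; 3/2; 2 } gives simplest 79/64
BBRRRBBBR: Left { 0; 1; 9/8; 19/16; 39/32 }, Right { 79/64; 5/4; 3/2; 2 } gives simplest 157/128
BBRRRBBBRB: Left { 0; 1; 9/8; 19/16; 39/32; 157/128 }, Right { 79/64; 5/4; 3/2; 2 } gives simplest 315/256
BBRRRBBBRBB: Left { 0; 1; 9/8; 19/16; 39/32; 157/128; 315/256 }, Right { 79/64; 5/4; 3/2; 2 } gives simplest 631/512
BBRRRBBBRBBR: Left { 0; 1; 9/8; 19/16; 39/32; 157/128; 315/256 }, Right { 631/512; 79/64; 5/4; 3/2; 2 } gives simplest 1261/1024
BBRRRBBBRBBRR: Left { 0; 1; 9/8; 19/16; 39/32; 157/128; 315/256 }, Right { 1261/1024; 631/512; 79/64; 5/4; 3/2; 2 } gives simplest 2521/2048
BBRRRBBBRBBRRB: Left { 0; 1; 9/8; 19/16; 39/32; 157/128; 315/256; 2521/2048 }, Right { 1261/1024; 631/512; 79/64; 5/4; 3/2; 2 } gives simplest 5043/4096
BBRRRBBBRBBRRBB: Left { 0; 1; 9/8; 19/16; 39/32; 157/128; 315/256; 2521/2048; 5043/4096 }, Right { 1261/1024; 631/512; 79/64; 5/4; 3/2; 2 } gives simplest 10087/8192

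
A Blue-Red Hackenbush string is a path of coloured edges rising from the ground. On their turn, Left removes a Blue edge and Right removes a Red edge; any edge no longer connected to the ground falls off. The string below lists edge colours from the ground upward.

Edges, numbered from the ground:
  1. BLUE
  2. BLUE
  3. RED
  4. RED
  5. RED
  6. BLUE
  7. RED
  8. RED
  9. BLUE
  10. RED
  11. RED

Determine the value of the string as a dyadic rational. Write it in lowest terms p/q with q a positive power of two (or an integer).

585/512

step 1: add BLUE to get B; options L={ 0 } R={ (no moves) } gives 1
step 2: add BLUE to get BB; options L={ 0, 1 } R={ (no moves) } gives 2
step 3: add RED to get BBR; options L={ 0, 1 } R={ 2 } gives 3/2
step 4: add RED to get BBRR; options L={ 0, 1 } R={ 3/2, 2 } gives 5/4
step 5: add RED to get BBRRR; options L={ 0, 1 } R={ 5/4, 3/2, 2 } gives 9/8
step 6: add BLUE to get BBRRRB; options L={ 0, 1, 9/8 } R={ 5/4, 3/2, 2 } gives 19/16
step 7: add RED to get BBRRRBR; options L={ 0, 1, 9/8 } R={ 19/16, 5/4, 3/2, 2 } gives 37/32
step 8: add RED to get BBRRRBRR; options L={ 0, 1, 9/8 } R={ 37/32, 19/16, 5/4, 3/2, 2 } gives 73/64
step 9: add BLUE to get BBRRRBRRB; options L={ 0, 1, 9/8, 73/64 } R={ 37/32, 19/16, 5/4, 3/2, 2 } gives 147/128
step 10: add RED to get BBRRRBRRBR; options L={ 0, 1, 9/8, 73/64 } R={ 147/128, 37/32, 19/16, 5/4, 3/2, 2 } gives 293/256
step 11: add RED to get BBRRRBRRBRR; options L={ 0, 1, 9/8, 73/64 } R={ 293/256, 147/128, 37/32, 19/16, 5/4, 3/2, 2 } gives 585/512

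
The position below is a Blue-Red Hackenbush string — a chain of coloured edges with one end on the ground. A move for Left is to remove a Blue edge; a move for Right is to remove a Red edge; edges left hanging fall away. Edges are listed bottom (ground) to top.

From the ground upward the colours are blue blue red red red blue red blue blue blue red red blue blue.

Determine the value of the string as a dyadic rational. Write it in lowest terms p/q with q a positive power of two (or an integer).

v(b) = { 0 | none } so 1
v(bb) = { 0; 1 | none } so 2
v(bbr) = { 0; 1 | 2 } so 3/2
v(bbrr) = { 0; 1 | 3/2; 2 } so 5/4
v(bbrrr) = { 0; 1 | 5/4; 3/2; 2 } so 9/8
v(bbrrrb) = { 0; 1; 9/8 | 5/4; 3/2; 2 } so 19/16
v(bbrrrbr) = { 0; 1; 9/8 | 19/16; 5/4; 3/2; 2 } so 37/32
v(bbrrrbrb) = { 0; 1; 9/8; 37/32 | 19/16; 5/4; 3/2; 2 } so 75/64
v(bbrrrbrbb) = { 0; 1; 9/8; 37/32; 75/64 | 19/16; 5/4; 3/2; 2 } so 151/128
v(bbrrrbrbbb) = { 0; 1; 9/8; 37/32; 75/64; 151/128 | 19/16; 5/4; 3/2; 2 } so 303/256
v(bbrrrbrbbbr) = { 0; 1; 9/8; 37/32; 75/64; 151/128 | 303/256; 19/16; 5/4; 3/2; 2 } so 605/512
v(bbrrrbrbbbrr) = { 0; 1; 9/8; 37/32; 75/64; 151/128 | 605/512; 303/256; 19/16; 5/4; 3/2; 2 } so 1209/1024
v(bbrrrbrbbbrrb) = { 0; 1; 9/8; 37/32; 75/64; 151/128; 1209/1024 | 605/512; 303/256; 19/16; 5/4; 3/2; 2 } so 2419/2048
v(bbrrrbrbbbrrbb) = { 0; 1; 9/8; 37/32; 75/64; 151/128; 1209/1024; 2419/2048 | 605/512; 303/256; 19/16; 5/4; 3/2; 2 } so 4839/4096

4839/4096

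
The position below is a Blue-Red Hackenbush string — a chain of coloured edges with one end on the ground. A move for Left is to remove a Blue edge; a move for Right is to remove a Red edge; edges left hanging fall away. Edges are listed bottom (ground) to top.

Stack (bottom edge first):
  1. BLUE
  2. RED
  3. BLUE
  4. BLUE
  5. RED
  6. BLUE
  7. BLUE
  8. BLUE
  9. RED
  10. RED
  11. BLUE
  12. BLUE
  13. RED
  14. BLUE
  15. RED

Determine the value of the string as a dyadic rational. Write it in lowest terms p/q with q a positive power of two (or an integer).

14133/16384

Build g(s[:k]) for k = 1..15, string s = BLUE RED BLUE BLUE RED BLUE BLUE BLUE RED RED BLUE BLUE RED BLUE RED.
B: Left { 0 }, Right {  } so simplest 1
BR: Left { 0 }, Right { 1 } so simplest 1/2
BRB: Left { 0,1/2 }, Right { 1 } so simplest 3/4
BRBB: Left { 0,1/2,3/4 }, Right { 1 } so simplest 7/8
BRBBR: Left { 0,1/2,3/4 }, Right { 7/8,1 } so simplest 13/16
BRBBRB: Left { 0,1/2,3/4,13/16 }, Right { 7/8,1 } so simplest 27/32
BRBBRBB: Left { 0,1/2,3/4,13/16,27/32 }, Right { 7/8,1 } so simplest 55/64
BRBBRBBB: Left { 0,1/2,3/4,13/16,27/32,55/64 }, Right { 7/8,1 } so simplest 111/128
BRBBRBBBR: Left { 0,1/2,3/4,13/16,27/32,55/64 }, Right { 111/128,7/8,1 } so simplest 221/256
BRBBRBBBRR: Left { 0,1/2,3/4,13/16,27/32,55/64 }, Right { 221/256,111/128,7/8,1 } so simplest 441/512
BRBBRBBBRRB: Left { 0,1/2,3/4,13/16,27/32,55/64,441/512 }, Right { 221/256,111/128,7/8,1 } so simplest 883/1024
BRBBRBBBRRBB: Left { 0,1/2,3/4,13/16,27/32,55/64,441/512,883/1024 }, Right { 221/256,111/128,7/8,1 } so simplest 1767/2048
BRBBRBBBRRBBR: Left { 0,1/2,3/4,13/16,27/32,55/64,441/512,883/1024 }, Right { 1767/2048,221/256,111/128,7/8,1 } so simplest 3533/4096
BRBBRBBBRRBBRB: Left { 0,1/2,3/4,13/16,27/32,55/64,441/512,883/1024,3533/4096 }, Right { 1767/2048,221/256,111/128,7/8,1 } so simplest 7067/8192
BRBBRBBBRRBBRBR: Left { 0,1/2,3/4,13/16,27/32,55/64,441/512,883/1024,3533/4096 }, Right { 7067/8192,1767/2048,221/256,111/128,7/8,1 } so simplest 14133/16384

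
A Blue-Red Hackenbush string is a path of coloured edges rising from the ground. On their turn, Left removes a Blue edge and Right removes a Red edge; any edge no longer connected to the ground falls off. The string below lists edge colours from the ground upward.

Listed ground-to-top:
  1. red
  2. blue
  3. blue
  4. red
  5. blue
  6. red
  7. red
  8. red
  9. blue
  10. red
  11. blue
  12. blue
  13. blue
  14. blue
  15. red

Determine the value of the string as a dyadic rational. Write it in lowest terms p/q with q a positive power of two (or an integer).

edge 1 of 15 (red): {  | 0 } ⇒ -1
edge 2 of 15 (blue): { -1 | 0 } ⇒ -1/2
edge 3 of 15 (blue): { -1; -1/2 | 0 } ⇒ -1/4
edge 4 of 15 (red): { -1; -1/2 | -1/4; 0 } ⇒ -3/8
edge 5 of 15 (blue): { -1; -1/2; -3/8 | -1/4; 0 } ⇒ -5/16
edge 6 of 15 (red): { -1; -1/2; -3/8 | -5/16; -1/4; 0 } ⇒ -11/32
edge 7 of 15 (red): { -1; -1/2; -3/8 | -11/32; -5/16; -1/4; 0 } ⇒ -23/64
edge 8 of 15 (red): { -1; -1/2; -3/8 | -23/64; -11/32; -5/16; -1/4; 0 } ⇒ -47/128
edge 9 of 15 (blue): { -1; -1/2; -3/8; -47/128 | -23/64; -11/32; -5/16; -1/4; 0 } ⇒ -93/256
edge 10 of 15 (red): { -1; -1/2; -3/8; -47/128 | -93/256; -23/64; -11/32; -5/16; -1/4; 0 } ⇒ -187/512
edge 11 of 15 (blue): { -1; -1/2; -3/8; -47/128; -187/512 | -93/256; -23/64; -11/32; -5/16; -1/4; 0 } ⇒ -373/1024
edge 12 of 15 (blue): { -1; -1/2; -3/8; -47/128; -187/512; -373/1024 | -93/256; -23/64; -11/32; -5/16; -1/4; 0 } ⇒ -745/2048
edge 13 of 15 (blue): { -1; -1/2; -3/8; -47/128; -187/512; -373/1024; -745/2048 | -93/256; -23/64; -11/32; -5/16; -1/4; 0 } ⇒ -1489/4096
edge 14 of 15 (blue): { -1; -1/2; -3/8; -47/128; -187/512; -373/1024; -745/2048; -1489/4096 | -93/256; -23/64; -11/32; -5/16; -1/4; 0 } ⇒ -2977/8192
edge 15 of 15 (red): { -1; -1/2; -3/8; -47/128; -187/512; -373/1024; -745/2048; -1489/4096 | -2977/8192; -93/256; -23/64; -11/32; -5/16; -1/4; 0 } ⇒ -5955/16384

-5955/16384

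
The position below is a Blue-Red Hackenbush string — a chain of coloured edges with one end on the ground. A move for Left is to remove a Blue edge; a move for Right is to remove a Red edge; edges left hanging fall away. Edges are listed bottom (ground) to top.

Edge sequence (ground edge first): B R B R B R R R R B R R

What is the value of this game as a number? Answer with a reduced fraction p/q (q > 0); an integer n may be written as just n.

1289/2048

v_1 [B]  L=[0]  R=[none]  → 1
v_2 [BR]  L=[0]  R=[1]  → 1/2
v_3 [BRB]  L=[0; 1/2]  R=[1]  → 3/4
v_4 [BRBR]  L=[0; 1/2]  R=[3/4; 1]  → 5/8
v_5 [BRBRB]  L=[0; 1/2; 5/8]  R=[3/4; 1]  → 11/16
v_6 [BRBRBR]  L=[0; 1/2; 5/8]  R=[11/16; 3/4; 1]  → 21/32
v_7 [BRBRBRR]  L=[0; 1/2; 5/8]  R=[21/32; 11/16; 3/4; 1]  → 41/64
v_8 [BRBRBRRR]  L=[0; 1/2; 5/8]  R=[41/64; 21/32; 11/16; 3/4; 1]  → 81/128
v_9 [BRBRBRRRR]  L=[0; 1/2; 5/8]  R=[81/128; 41/64; 21/32; 11/16; 3/4; 1]  → 161/256
v_10 [BRBRBRRRRB]  L=[0; 1/2; 5/8; 161/256]  R=[81/128; 41/64; 21/32; 11/16; 3/4; 1]  → 323/512
v_11 [BRBRBRRRRBR]  L=[0; 1/2; 5/8; 161/256]  R=[323/512; 81/128; 41/64; 21/32; 11/16; 3/4; 1]  → 645/1024
v_12 [BRBRBRRRRBRR]  L=[0; 1/2; 5/8; 161/256]  R=[645/1024; 323/512; 81/128; 41/64; 21/32; 11/16; 3/4; 1]  → 1289/2048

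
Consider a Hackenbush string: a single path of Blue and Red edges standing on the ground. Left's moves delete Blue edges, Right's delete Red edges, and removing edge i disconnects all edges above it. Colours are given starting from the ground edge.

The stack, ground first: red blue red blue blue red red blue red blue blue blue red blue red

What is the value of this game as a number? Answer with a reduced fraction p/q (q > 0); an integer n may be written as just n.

value(r) = { ∅ | 0 } — -1
value(rb) = { -1 | 0 } — -1/2
value(rbr) = { -1 | -1/2, 0 } — -3/4
value(rbrb) = { -1, -3/4 | -1/2, 0 } — -5/8
value(rbrbb) = { -1, -3/4, -5/8 | -1/2, 0 } — -9/16
value(rbrbbr) = { -1, -3/4, -5/8 | -9/16, -1/2, 0 } — -19/32
value(rbrbbrr) = { -1, -3/4, -5/8 | -19/32, -9/16, -1/2, 0 } — -39/64
value(rbrbbrrb) = { -1, -3/4, -5/8, -39/64 | -19/32, -9/16, -1/2, 0 } — -77/128
value(rbrbbrrbr) = { -1, -3/4, -5/8, -39/64 | -77/128, -19/32, -9/16, -1/2, 0 } — -155/256
value(rbrbbrrbrb) = { -1, -3/4, -5/8, -39/64, -155/256 | -77/128, -19/32, -9/16, -1/2, 0 } — -309/512
value(rbrbbrrbrbb) = { -1, -3/4, -5/8, -39/64, -155/256, -309/512 | -77/128, -19/32, -9/16, -1/2, 0 } — -617/1024
value(rbrbbrrbrbbb) = { -1, -3/4, -5/8, -39/64, -155/256, -309/512, -617/1024 | -77/128, -19/32, -9/16, -1/2, 0 } — -1233/2048
value(rbrbbrrbrbbbr) = { -1, -3/4, -5/8, -39/64, -155/256, -309/512, -617/1024 | -1233/2048, -77/128, -19/32, -9/16, -1/2, 0 } — -2467/4096
value(rbrbbrrbrbbbrb) = { -1, -3/4, -5/8, -39/64, -155/256, -309/512, -617/1024, -2467/4096 | -1233/2048, -77/128, -19/32, -9/16, -1/2, 0 } — -4933/8192
value(rbrbbrrbrbbbrbr) = { -1, -3/4, -5/8, -39/64, -155/256, -309/512, -617/1024, -2467/4096 | -4933/8192, -1233/2048, -77/128, -19/32, -9/16, -1/2, 0 } — -9867/16384

-9867/16384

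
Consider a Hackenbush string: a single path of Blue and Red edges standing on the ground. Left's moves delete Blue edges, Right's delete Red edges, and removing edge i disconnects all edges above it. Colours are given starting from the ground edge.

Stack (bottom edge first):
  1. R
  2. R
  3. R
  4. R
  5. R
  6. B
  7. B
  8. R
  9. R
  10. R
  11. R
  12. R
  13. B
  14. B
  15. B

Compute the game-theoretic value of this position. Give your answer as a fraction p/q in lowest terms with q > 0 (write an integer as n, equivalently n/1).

-4593/1024

Prefix values for R R R R R B B R R R R R B B B via {L|R} + simplicity:
value_1 [R]  L=[·]  R=[0]  = -1
value_2 [RR]  L=[·]  R=[-1 0]  = -2
value_3 [RRR]  L=[·]  R=[-2 -1 0]  = -3
value_4 [RRRR]  L=[·]  R=[-3 -2 -1 0]  = -4
value_5 [RRRRR]  L=[·]  R=[-4 -3 -2 -1 0]  = -5
value_6 [RRRRRB]  L=[-5]  R=[-4 -3 -2 -1 0]  = -9/2
value_7 [RRRRRBB]  L=[-5 -9/2]  R=[-4 -3 -2 -1 0]  = -17/4
value_8 [RRRRRBBR]  L=[-5 -9/2]  R=[-17/4 -4 -3 -2 -1 0]  = -35/8
value_9 [RRRRRBBRR]  L=[-5 -9/2]  R=[-35/8 -17/4 -4 -3 -2 -1 0]  = -71/16
value_10 [RRRRRBBRRR]  L=[-5 -9/2]  R=[-71/16 -35/8 -17/4 -4 -3 -2 -1 0]  = -143/32
value_11 [RRRRRBBRRRR]  L=[-5 -9/2]  R=[-143/32 -71/16 -35/8 -17/4 -4 -3 -2 -1 0]  = -287/64
value_12 [RRRRRBBRRRRR]  L=[-5 -9/2]  R=[-287/64 -143/32 -71/16 -35/8 -17/4 -4 -3 -2 -1 0]  = -575/128
value_13 [RRRRRBBRRRRRB]  L=[-5 -9/2 -575/128]  R=[-287/64 -143/32 -71/16 -35/8 -17/4 -4 -3 -2 -1 0]  = -1149/256
value_14 [RRRRRBBRRRRRBB]  L=[-5 -9/2 -575/128 -1149/256]  R=[-287/64 -143/32 -71/16 -35/8 -17/4 -4 -3 -2 -1 0]  = -2297/512
value_15 [RRRRRBBRRRRRBBB]  L=[-5 -9/2 -575/128 -1149/256 -2297/512]  R=[-287/64 -143/32 -71/16 -35/8 -17/4 -4 -3 -2 -1 0]  = -4593/1024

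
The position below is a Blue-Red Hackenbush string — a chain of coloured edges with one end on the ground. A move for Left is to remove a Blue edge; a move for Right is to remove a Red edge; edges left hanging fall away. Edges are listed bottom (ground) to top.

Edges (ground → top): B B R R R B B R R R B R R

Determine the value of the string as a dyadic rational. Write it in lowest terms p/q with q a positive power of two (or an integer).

1 of 13 · B · max L 0 · min R +∞ => 1
2 of 13 · BB · max L 1 · min R +∞ => 2
3 of 13 · BBR · max L 1 · min R 2 => 3/2
4 of 13 · BBRR · max L 1 · min R 3/2 => 5/4
5 of 13 · BBRRR · max L 1 · min R 5/4 => 9/8
6 of 13 · BBRRRB · max L 9/8 · min R 5/4 => 19/16
7 of 13 · BBRRRBB · max L 19/16 · min R 5/4 => 39/32
8 of 13 · BBRRRBBR · max L 19/16 · min R 39/32 => 77/64
9 of 13 · BBRRRBBRR · max L 19/16 · min R 77/64 => 153/128
10 of 13 · BBRRRBBRRR · max L 19/16 · min R 153/128 => 305/256
11 of 13 · BBRRRBBRRRB · max L 305/256 · min R 153/128 => 611/512
12 of 13 · BBRRRBBRRRBR · max L 305/256 · min R 611/512 => 1221/1024
13 of 13 · BBRRRBBRRRBRR · max L 305/256 · min R 1221/1024 => 2441/2048

2441/2048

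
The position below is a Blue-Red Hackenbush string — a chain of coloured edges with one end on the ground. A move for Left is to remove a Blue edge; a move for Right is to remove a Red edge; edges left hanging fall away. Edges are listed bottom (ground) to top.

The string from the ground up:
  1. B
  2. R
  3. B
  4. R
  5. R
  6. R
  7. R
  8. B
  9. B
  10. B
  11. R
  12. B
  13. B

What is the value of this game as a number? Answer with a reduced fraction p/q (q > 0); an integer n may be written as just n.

2167/4096

G_1 [B]  L=[0]  R=[none]  gives 1
G_2 [BR]  L=[0]  R=[1]  gives 1/2
G_3 [BRB]  L=[0,1/2]  R=[1]  gives 3/4
G_4 [BRBR]  L=[0,1/2]  R=[3/4,1]  gives 5/8
G_5 [BRBRR]  L=[0,1/2]  R=[5/8,3/4,1]  gives 9/16
G_6 [BRBRRR]  L=[0,1/2]  R=[9/16,5/8,3/4,1]  gives 17/32
G_7 [BRBRRRR]  L=[0,1/2]  R=[17/32,9/16,5/8,3/4,1]  gives 33/64
G_8 [BRBRRRRB]  L=[0,1/2,33/64]  R=[17/32,9/16,5/8,3/4,1]  gives 67/128
G_9 [BRBRRRRBB]  L=[0,1/2,33/64,67/128]  R=[17/32,9/16,5/8,3/4,1]  gives 135/256
G_10 [BRBRRRRBBB]  L=[0,1/2,33/64,67/128,135/256]  R=[17/32,9/16,5/8,3/4,1]  gives 271/512
G_11 [BRBRRRRBBBR]  L=[0,1/2,33/64,67/128,135/256]  R=[271/512,17/32,9/16,5/8,3/4,1]  gives 541/1024
G_12 [BRBRRRRBBBRB]  L=[0,1/2,33/64,67/128,135/256,541/1024]  R=[271/512,17/32,9/16,5/8,3/4,1]  gives 1083/2048
G_13 [BRBRRRRBBBRBB]  L=[0,1/2,33/64,67/128,135/256,541/1024,1083/2048]  R=[271/512,17/32,9/16,5/8,3/4,1]  gives 2167/4096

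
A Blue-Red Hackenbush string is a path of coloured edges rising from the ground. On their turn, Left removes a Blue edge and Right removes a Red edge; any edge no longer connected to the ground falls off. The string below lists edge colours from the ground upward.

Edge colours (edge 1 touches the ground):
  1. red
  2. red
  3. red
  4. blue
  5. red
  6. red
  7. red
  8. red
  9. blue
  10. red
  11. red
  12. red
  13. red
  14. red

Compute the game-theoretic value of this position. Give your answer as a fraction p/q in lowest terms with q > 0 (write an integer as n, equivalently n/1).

Recurse on prefixes of the 14-edge string red red red blue red red red red blue red red red red red:
edge 1 of 14 (red): { · | 0 } — -1
edge 2 of 14 (red): { · | -1 0 } — -2
edge 3 of 14 (red): { · | -2 -1 0 } — -3
edge 4 of 14 (blue): { -3 | -2 -1 0 } — -5/2
edge 5 of 14 (red): { -3 | -5/2 -2 -1 0 } — -11/4
edge 6 of 14 (red): { -3 | -11/4 -5/2 -2 -1 0 } — -23/8
edge 7 of 14 (red): { -3 | -23/8 -11/4 -5/2 -2 -1 0 } — -47/16
edge 8 of 14 (red): { -3 | -47/16 -23/8 -11/4 -5/2 -2 -1 0 } — -95/32
edge 9 of 14 (blue): { -3 -95/32 | -47/16 -23/8 -11/4 -5/2 -2 -1 0 } — -189/64
edge 10 of 14 (red): { -3 -95/32 | -189/64 -47/16 -23/8 -11/4 -5/2 -2 -1 0 } — -379/128
edge 11 of 14 (red): { -3 -95/32 | -379/128 -189/64 -47/16 -23/8 -11/4 -5/2 -2 -1 0 } — -759/256
edge 12 of 14 (red): { -3 -95/32 | -759/256 -379/128 -189/64 -47/16 -23/8 -11/4 -5/2 -2 -1 0 } — -1519/512
edge 13 of 14 (red): { -3 -95/32 | -1519/512 -759/256 -379/128 -189/64 -47/16 -23/8 -11/4 -5/2 -2 -1 0 } — -3039/1024
edge 14 of 14 (red): { -3 -95/32 | -3039/1024 -1519/512 -759/256 -379/128 -189/64 -47/16 -23/8 -11/4 -5/2 -2 -1 0 } — -6079/2048

-6079/2048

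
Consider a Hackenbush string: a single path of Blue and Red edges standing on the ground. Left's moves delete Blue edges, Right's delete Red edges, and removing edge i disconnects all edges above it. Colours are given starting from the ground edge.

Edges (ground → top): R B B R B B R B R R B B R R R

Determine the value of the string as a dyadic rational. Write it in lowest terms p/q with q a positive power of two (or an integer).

Recurse on prefixes of the 15-edge string R B B R B B R B R R B B R R R:
R: Left { · }, Right { 0 } → simplest -1
RB: Left { -1 }, Right { 0 } → simplest -1/2
RBB: Left { -1,-1/2 }, Right { 0 } → simplest -1/4
RBBR: Left { -1,-1/2 }, Right { -1/4,0 } → simplest -3/8
RBBRB: Left { -1,-1/2,-3/8 }, Right { -1/4,0 } → simplest -5/16
RBBRBB: Left { -1,-1/2,-3/8,-5/16 }, Right { -1/4,0 } → simplest -9/32
RBBRBBR: Left { -1,-1/2,-3/8,-5/16 }, Right { -9/32,-1/4,0 } → simplest -19/64
RBBRBBRB: Left { -1,-1/2,-3/8,-5/16,-19/64 }, Right { -9/32,-1/4,0 } → simplest -37/128
RBBRBBRBR: Left { -1,-1/2,-3/8,-5/16,-19/64 }, Right { -37/128,-9/32,-1/4,0 } → simplest -75/256
RBBRBBRBRR: Left { -1,-1/2,-3/8,-5/16,-19/64 }, Right { -75/256,-37/128,-9/32,-1/4,0 } → simplest -151/512
RBBRBBRBRRB: Left { -1,-1/2,-3/8,-5/16,-19/64,-151/512 }, Right { -75/256,-37/128,-9/32,-1/4,0 } → simplest -301/1024
RBBRBBRBRRBB: Left { -1,-1/2,-3/8,-5/16,-19/64,-151/512,-301/1024 }, Right { -75/256,-37/128,-9/32,-1/4,0 } → simplest -601/2048
RBBRBBRBRRBBR: Left { -1,-1/2,-3/8,-5/16,-19/64,-151/512,-301/1024 }, Right { -601/2048,-75/256,-37/128,-9/32,-1/4,0 } → simplest -1203/4096
RBBRBBRBRRBBRR: Left { -1,-1/2,-3/8,-5/16,-19/64,-151/512,-301/1024 }, Right { -1203/4096,-601/2048,-75/256,-37/128,-9/32,-1/4,0 } → simplest -2407/8192
RBBRBBRBRRBBRRR: Left { -1,-1/2,-3/8,-5/16,-19/64,-151/512,-301/1024 }, Right { -2407/8192,-1203/4096,-601/2048,-75/256,-37/128,-9/32,-1/4,0 } → simplest -4815/16384

-4815/16384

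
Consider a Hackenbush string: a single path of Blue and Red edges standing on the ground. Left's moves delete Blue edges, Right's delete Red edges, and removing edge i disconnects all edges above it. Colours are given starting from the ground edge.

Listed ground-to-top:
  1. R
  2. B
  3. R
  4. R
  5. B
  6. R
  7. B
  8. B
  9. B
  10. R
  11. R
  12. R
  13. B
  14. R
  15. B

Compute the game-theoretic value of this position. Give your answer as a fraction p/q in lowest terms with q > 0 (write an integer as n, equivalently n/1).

Recurse on prefixes of the 15-edge string R B R R B R B B B R R R B R B:
1 of 15 · R · max L −∞ · min R 0 so -1
2 of 15 · RB · max L -1 · min R 0 so -1/2
3 of 15 · RBR · max L -1 · min R -1/2 so -3/4
4 of 15 · RBRR · max L -1 · min R -3/4 so -7/8
5 of 15 · RBRRB · max L -7/8 · min R -3/4 so -13/16
6 of 15 · RBRRBR · max L -7/8 · min R -13/16 so -27/32
7 of 15 · RBRRBRB · max L -27/32 · min R -13/16 so -53/64
8 of 15 · RBRRBRBB · max L -53/64 · min R -13/16 so -105/128
9 of 15 · RBRRBRBBB · max L -105/128 · min R -13/16 so -209/256
10 of 15 · RBRRBRBBBR · max L -105/128 · min R -209/256 so -419/512
11 of 15 · RBRRBRBBBRR · max L -105/128 · min R -419/512 so -839/1024
12 of 15 · RBRRBRBBBRRR · max L -105/128 · min R -839/1024 so -1679/2048
13 of 15 · RBRRBRBBBRRRB · max L -1679/2048 · min R -839/1024 so -3357/4096
14 of 15 · RBRRBRBBBRRRBR · max L -1679/2048 · min R -3357/4096 so -6715/8192
15 of 15 · RBRRBRBBBRRRBRB · max L -6715/8192 · min R -3357/4096 so -13429/16384

-13429/16384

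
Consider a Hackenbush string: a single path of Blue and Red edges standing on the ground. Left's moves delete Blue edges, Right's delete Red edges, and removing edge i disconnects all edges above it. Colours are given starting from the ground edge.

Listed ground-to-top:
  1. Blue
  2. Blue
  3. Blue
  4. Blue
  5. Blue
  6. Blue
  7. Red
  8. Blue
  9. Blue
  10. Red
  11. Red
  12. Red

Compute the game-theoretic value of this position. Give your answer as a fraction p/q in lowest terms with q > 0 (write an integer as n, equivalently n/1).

369/64

Build G(s[:k]) for k = 1..12, string s = Blue Blue Blue Blue Blue Blue Red Blue Blue Red Red Red.
step 1: add Blue to get B; options L={ 0 } R={  } ⇒ 1
step 2: add Blue to get BB; options L={ 0; 1 } R={  } ⇒ 2
step 3: add Blue to get BBB; options L={ 0; 1; 2 } R={  } ⇒ 3
step 4: add Blue to get BBBB; options L={ 0; 1; 2; 3 } R={  } ⇒ 4
step 5: add Blue to get BBBBB; options L={ 0; 1; 2; 3; 4 } R={  } ⇒ 5
step 6: add Blue to get BBBBBB; options L={ 0; 1; 2; 3; 4; 5 } R={  } ⇒ 6
step 7: add Red to get BBBBBBR; options L={ 0; 1; 2; 3; 4; 5 } R={ 6 } ⇒ 11/2
step 8: add Blue to get BBBBBBRB; options L={ 0; 1; 2; 3; 4; 5; 11/2 } R={ 6 } ⇒ 23/4
step 9: add Blue to get BBBBBBRBB; options L={ 0; 1; 2; 3; 4; 5; 11/2; 23/4 } R={ 6 } ⇒ 47/8
step 10: add Red to get BBBBBBRBBR; options L={ 0; 1; 2; 3; 4; 5; 11/2; 23/4 } R={ 47/8; 6 } ⇒ 93/16
step 11: add Red to get BBBBBBRBBRR; options L={ 0; 1; 2; 3; 4; 5; 11/2; 23/4 } R={ 93/16; 47/8; 6 } ⇒ 185/32
step 12: add Red to get BBBBBBRBBRRR; options L={ 0; 1; 2; 3; 4; 5; 11/2; 23/4 } R={ 185/32; 93/16; 47/8; 6 } ⇒ 369/64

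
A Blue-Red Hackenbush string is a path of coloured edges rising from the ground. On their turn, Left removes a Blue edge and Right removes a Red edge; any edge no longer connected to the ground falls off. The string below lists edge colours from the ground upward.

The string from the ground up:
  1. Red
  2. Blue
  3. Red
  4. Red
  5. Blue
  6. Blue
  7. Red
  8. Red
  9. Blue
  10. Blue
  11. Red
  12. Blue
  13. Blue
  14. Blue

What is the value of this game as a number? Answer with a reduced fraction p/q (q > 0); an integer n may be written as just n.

-6545/8192

value(R) = { ∅ | 0 } — -1
value(RB) = { -1 | 0 } — -1/2
value(RBR) = { -1 | -1/2; 0 } — -3/4
value(RBRR) = { -1 | -3/4; -1/2; 0 } — -7/8
value(RBRRB) = { -1; -7/8 | -3/4; -1/2; 0 } — -13/16
value(RBRRBB) = { -1; -7/8; -13/16 | -3/4; -1/2; 0 } — -25/32
value(RBRRBBR) = { -1; -7/8; -13/16 | -25/32; -3/4; -1/2; 0 } — -51/64
value(RBRRBBRR) = { -1; -7/8; -13/16 | -51/64; -25/32; -3/4; -1/2; 0 } — -103/128
value(RBRRBBRRB) = { -1; -7/8; -13/16; -103/128 | -51/64; -25/32; -3/4; -1/2; 0 } — -205/256
value(RBRRBBRRBB) = { -1; -7/8; -13/16; -103/128; -205/256 | -51/64; -25/32; -3/4; -1/2; 0 } — -409/512
value(RBRRBBRRBBR) = { -1; -7/8; -13/16; -103/128; -205/256 | -409/512; -51/64; -25/32; -3/4; -1/2; 0 } — -819/1024
value(RBRRBBRRBBRB) = { -1; -7/8; -13/16; -103/128; -205/256; -819/1024 | -409/512; -51/64; -25/32; -3/4; -1/2; 0 } — -1637/2048
value(RBRRBBRRBBRBB) = { -1; -7/8; -13/16; -103/128; -205/256; -819/1024; -1637/2048 | -409/512; -51/64; -25/32; -3/4; -1/2; 0 } — -3273/4096
value(RBRRBBRRBBRBBB) = { -1; -7/8; -13/16; -103/128; -205/256; -819/1024; -1637/2048; -3273/4096 | -409/512; -51/64; -25/32; -3/4; -1/2; 0 } — -6545/8192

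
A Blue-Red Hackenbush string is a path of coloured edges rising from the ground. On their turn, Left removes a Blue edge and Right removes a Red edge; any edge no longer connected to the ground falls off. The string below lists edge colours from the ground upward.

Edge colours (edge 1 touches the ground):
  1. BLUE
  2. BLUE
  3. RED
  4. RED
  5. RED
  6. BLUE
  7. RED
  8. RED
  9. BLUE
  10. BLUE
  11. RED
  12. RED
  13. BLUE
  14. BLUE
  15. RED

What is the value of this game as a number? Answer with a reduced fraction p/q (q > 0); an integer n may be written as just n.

Prefix values for BLUE BLUE RED RED RED BLUE RED RED BLUE BLUE RED RED BLUE BLUE RED via {L|R} + simplicity:
val(B) = { 0 | ∅ } => 1
val(BB) = { 0 1 | ∅ } => 2
val(BBR) = { 0 1 | 2 } => 3/2
val(BBRR) = { 0 1 | 3/2 2 } => 5/4
val(BBRRR) = { 0 1 | 5/4 3/2 2 } => 9/8
val(BBRRRB) = { 0 1 9/8 | 5/4 3/2 2 } => 19/16
val(BBRRRBR) = { 0 1 9/8 | 19/16 5/4 3/2 2 } => 37/32
val(BBRRRBRR) = { 0 1 9/8 | 37/32 19/16 5/4 3/2 2 } => 73/64
val(BBRRRBRRB) = { 0 1 9/8 73/64 | 37/32 19/16 5/4 3/2 2 } => 147/128
val(BBRRRBRRBB) = { 0 1 9/8 73/64 147/128 | 37/32 19/16 5/4 3/2 2 } => 295/256
val(BBRRRBRRBBR) = { 0 1 9/8 73/64 147/128 | 295/256 37/32 19/16 5/4 3/2 2 } => 589/512
val(BBRRRBRRBBRR) = { 0 1 9/8 73/64 147/128 | 589/512 295/256 37/32 19/16 5/4 3/2 2 } => 1177/1024
val(BBRRRBRRBBRRB) = { 0 1 9/8 73/64 147/128 1177/1024 | 589/512 295/256 37/32 19/16 5/4 3/2 2 } => 2355/2048
val(BBRRRBRRBBRRBB) = { 0 1 9/8 73/64 147/128 1177/1024 2355/2048 | 589/512 295/256 37/32 19/16 5/4 3/2 2 } => 4711/4096
val(BBRRRBRRBBRRBBR) = { 0 1 9/8 73/64 147/128 1177/1024 2355/2048 | 4711/4096 589/512 295/256 37/32 19/16 5/4 3/2 2 } => 9421/8192

9421/8192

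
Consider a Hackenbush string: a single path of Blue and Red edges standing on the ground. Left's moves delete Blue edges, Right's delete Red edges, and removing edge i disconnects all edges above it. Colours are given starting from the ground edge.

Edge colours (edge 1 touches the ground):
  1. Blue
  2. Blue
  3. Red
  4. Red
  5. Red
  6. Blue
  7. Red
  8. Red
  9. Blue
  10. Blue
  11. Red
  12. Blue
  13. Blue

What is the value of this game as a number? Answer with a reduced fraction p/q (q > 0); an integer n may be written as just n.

value_1 [B]  L=[0]  R=[∅]  ⇒ 1
value_2 [BB]  L=[0 1]  R=[∅]  ⇒ 2
value_3 [BBR]  L=[0 1]  R=[2]  ⇒ 3/2
value_4 [BBRR]  L=[0 1]  R=[3/2 2]  ⇒ 5/4
value_5 [BBRRR]  L=[0 1]  R=[5/4 3/2 2]  ⇒ 9/8
value_6 [BBRRRB]  L=[0 1 9/8]  R=[5/4 3/2 2]  ⇒ 19/16
value_7 [BBRRRBR]  L=[0 1 9/8]  R=[19/16 5/4 3/2 2]  ⇒ 37/32
value_8 [BBRRRBRR]  L=[0 1 9/8]  R=[37/32 19/16 5/4 3/2 2]  ⇒ 73/64
value_9 [BBRRRBRRB]  L=[0 1 9/8 73/64]  R=[37/32 19/16 5/4 3/2 2]  ⇒ 147/128
value_10 [BBRRRBRRBB]  L=[0 1 9/8 73/64 147/128]  R=[37/32 19/16 5/4 3/2 2]  ⇒ 295/256
value_11 [BBRRRBRRBBR]  L=[0 1 9/8 73/64 147/128]  R=[295/256 37/32 19/16 5/4 3/2 2]  ⇒ 589/512
value_12 [BBRRRBRRBBRB]  L=[0 1 9/8 73/64 147/128 589/512]  R=[295/256 37/32 19/16 5/4 3/2 2]  ⇒ 1179/1024
value_13 [BBRRRBRRBBRBB]  L=[0 1 9/8 73/64 147/128 589/512 1179/1024]  R=[295/256 37/32 19/16 5/4 3/2 2]  ⇒ 2359/2048

2359/2048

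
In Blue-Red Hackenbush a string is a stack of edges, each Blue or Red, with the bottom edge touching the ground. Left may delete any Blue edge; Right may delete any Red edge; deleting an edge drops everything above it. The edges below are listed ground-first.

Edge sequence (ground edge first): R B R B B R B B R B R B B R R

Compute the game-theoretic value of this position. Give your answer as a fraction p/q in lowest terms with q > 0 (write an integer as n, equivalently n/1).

-9383/16384

edge 1 of 15 (R): { (no moves) | 0 } → -1
edge 2 of 15 (B): { -1 | 0 } → -1/2
edge 3 of 15 (R): { -1 | -1/2,0 } → -3/4
edge 4 of 15 (B): { -1,-3/4 | -1/2,0 } → -5/8
edge 5 of 15 (B): { -1,-3/4,-5/8 | -1/2,0 } → -9/16
edge 6 of 15 (R): { -1,-3/4,-5/8 | -9/16,-1/2,0 } → -19/32
edge 7 of 15 (B): { -1,-3/4,-5/8,-19/32 | -9/16,-1/2,0 } → -37/64
edge 8 of 15 (B): { -1,-3/4,-5/8,-19/32,-37/64 | -9/16,-1/2,0 } → -73/128
edge 9 of 15 (R): { -1,-3/4,-5/8,-19/32,-37/64 | -73/128,-9/16,-1/2,0 } → -147/256
edge 10 of 15 (B): { -1,-3/4,-5/8,-19/32,-37/64,-147/256 | -73/128,-9/16,-1/2,0 } → -293/512
edge 11 of 15 (R): { -1,-3/4,-5/8,-19/32,-37/64,-147/256 | -293/512,-73/128,-9/16,-1/2,0 } → -587/1024
edge 12 of 15 (B): { -1,-3/4,-5/8,-19/32,-37/64,-147/256,-587/1024 | -293/512,-73/128,-9/16,-1/2,0 } → -1173/2048
edge 13 of 15 (B): { -1,-3/4,-5/8,-19/32,-37/64,-147/256,-587/1024,-1173/2048 | -293/512,-73/128,-9/16,-1/2,0 } → -2345/4096
edge 14 of 15 (R): { -1,-3/4,-5/8,-19/32,-37/64,-147/256,-587/1024,-1173/2048 | -2345/4096,-293/512,-73/128,-9/16,-1/2,0 } → -4691/8192
edge 15 of 15 (R): { -1,-3/4,-5/8,-19/32,-37/64,-147/256,-587/1024,-1173/2048 | -4691/8192,-2345/4096,-293/512,-73/128,-9/16,-1/2,0 } → -9383/16384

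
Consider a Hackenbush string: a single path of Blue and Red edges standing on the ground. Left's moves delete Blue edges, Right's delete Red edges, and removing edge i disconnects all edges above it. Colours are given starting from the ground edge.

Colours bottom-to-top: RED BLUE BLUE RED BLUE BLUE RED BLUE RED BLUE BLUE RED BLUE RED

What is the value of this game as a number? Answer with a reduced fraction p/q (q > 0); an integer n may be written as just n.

-2379/8192

Prefix values for RED BLUE BLUE RED BLUE BLUE RED BLUE RED BLUE BLUE RED BLUE RED via {L|R} + simplicity:
R: Left { · }, Right { 0 } => simplest -1
RB: Left { -1 }, Right { 0 } => simplest -1/2
RBB: Left { -1 -1/2 }, Right { 0 } => simplest -1/4
RBBR: Left { -1 -1/2 }, Right { -1/4 0 } => simplest -3/8
RBBRB: Left { -1 -1/2 -3/8 }, Right { -1/4 0 } => simplest -5/16
RBBRBB: Left { -1 -1/2 -3/8 -5/16 }, Right { -1/4 0 } => simplest -9/32
RBBRBBR: Left { -1 -1/2 -3/8 -5/16 }, Right { -9/32 -1/4 0 } => simplest -19/64
RBBRBBRB: Left { -1 -1/2 -3/8 -5/16 -19/64 }, Right { -9/32 -1/4 0 } => simplest -37/128
RBBRBBRBR: Left { -1 -1/2 -3/8 -5/16 -19/64 }, Right { -37/128 -9/32 -1/4 0 } => simplest -75/256
RBBRBBRBRB: Left { -1 -1/2 -3/8 -5/16 -19/64 -75/256 }, Right { -37/128 -9/32 -1/4 0 } => simplest -149/512
RBBRBBRBRBB: Left { -1 -1/2 -3/8 -5/16 -19/64 -75/256 -149/512 }, Right { -37/128 -9/32 -1/4 0 } => simplest -297/1024
RBBRBBRBRBBR: Left { -1 -1/2 -3/8 -5/16 -19/64 -75/256 -149/512 }, Right { -297/1024 -37/128 -9/32 -1/4 0 } => simplest -595/2048
RBBRBBRBRBBRB: Left { -1 -1/2 -3/8 -5/16 -19/64 -75/256 -149/512 -595/2048 }, Right { -297/1024 -37/128 -9/32 -1/4 0 } => simplest -1189/4096
RBBRBBRBRBBRBR: Left { -1 -1/2 -3/8 -5/16 -19/64 -75/256 -149/512 -595/2048 }, Right { -1189/4096 -297/1024 -37/128 -9/32 -1/4 0 } => simplest -2379/8192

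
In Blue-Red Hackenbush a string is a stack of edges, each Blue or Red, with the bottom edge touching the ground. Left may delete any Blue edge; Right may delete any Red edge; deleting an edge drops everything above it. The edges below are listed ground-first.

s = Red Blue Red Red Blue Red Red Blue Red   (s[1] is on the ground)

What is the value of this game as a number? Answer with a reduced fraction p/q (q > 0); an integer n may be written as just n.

-219/256

Build g(s[:k]) for k = 1..9, string s = Red Blue Red Red Blue Red Red Blue Red.
edge 1 of 9 (Red): { (no moves) | 0 } => -1
edge 2 of 9 (Blue): { -1 | 0 } => -1/2
edge 3 of 9 (Red): { -1 | -1/2; 0 } => -3/4
edge 4 of 9 (Red): { -1 | -3/4; -1/2; 0 } => -7/8
edge 5 of 9 (Blue): { -1; -7/8 | -3/4; -1/2; 0 } => -13/16
edge 6 of 9 (Red): { -1; -7/8 | -13/16; -3/4; -1/2; 0 } => -27/32
edge 7 of 9 (Red): { -1; -7/8 | -27/32; -13/16; -3/4; -1/2; 0 } => -55/64
edge 8 of 9 (Blue): { -1; -7/8; -55/64 | -27/32; -13/16; -3/4; -1/2; 0 } => -109/128
edge 9 of 9 (Red): { -1; -7/8; -55/64 | -109/128; -27/32; -13/16; -3/4; -1/2; 0 } => -219/256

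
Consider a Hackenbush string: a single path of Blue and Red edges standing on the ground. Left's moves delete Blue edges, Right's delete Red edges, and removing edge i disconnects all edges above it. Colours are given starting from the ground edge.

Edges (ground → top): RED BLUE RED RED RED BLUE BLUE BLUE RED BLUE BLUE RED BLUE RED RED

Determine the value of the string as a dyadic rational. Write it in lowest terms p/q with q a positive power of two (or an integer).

-14487/16384

Prefix values for RED BLUE RED RED RED BLUE BLUE BLUE RED BLUE BLUE RED BLUE RED RED via {L|R} + simplicity:
R: Left { ∅ }, Right { 0 } → simplest -1
RB: Left { -1 }, Right { 0 } → simplest -1/2
RBR: Left { -1 }, Right { -1/2 0 } → simplest -3/4
RBRR: Left { -1 }, Right { -3/4 -1/2 0 } → simplest -7/8
RBRRR: Left { -1 }, Right { -7/8 -3/4 -1/2 0 } → simplest -15/16
RBRRRB: Left { -1 -15/16 }, Right { -7/8 -3/4 -1/2 0 } → simplest -29/32
RBRRRBB: Left { -1 -15/16 -29/32 }, Right { -7/8 -3/4 -1/2 0 } → simplest -57/64
RBRRRBBB: Left { -1 -15/16 -29/32 -57/64 }, Right { -7/8 -3/4 -1/2 0 } → simplest -113/128
RBRRRBBBR: Left { -1 -15/16 -29/32 -57/64 }, Right { -113/128 -7/8 -3/4 -1/2 0 } → simplest -227/256
RBRRRBBBRB: Left { -1 -15/16 -29/32 -57/64 -227/256 }, Right { -113/128 -7/8 -3/4 -1/2 0 } → simplest -453/512
RBRRRBBBRBB: Left { -1 -15/16 -29/32 -57/64 -227/256 -453/512 }, Right { -113/128 -7/8 -3/4 -1/2 0 } → simplest -905/1024
RBRRRBBBRBBR: Left { -1 -15/16 -29/32 -57/64 -227/256 -453/512 }, Right { -905/1024 -113/128 -7/8 -3/4 -1/2 0 } → simplest -1811/2048
RBRRRBBBRBBRB: Left { -1 -15/16 -29/32 -57/64 -227/256 -453/512 -1811/2048 }, Right { -905/1024 -113/128 -7/8 -3/4 -1/2 0 } → simplest -3621/4096
RBRRRBBBRBBRBR: Left { -1 -15/16 -29/32 -57/64 -227/256 -453/512 -1811/2048 }, Right { -3621/4096 -905/1024 -113/128 -7/8 -3/4 -1/2 0 } → simplest -7243/8192
RBRRRBBBRBBRBRR: Left { -1 -15/16 -29/32 -57/64 -227/256 -453/512 -1811/2048 }, Right { -7243/8192 -3621/4096 -905/1024 -113/128 -7/8 -3/4 -1/2 0 } → simplest -14487/16384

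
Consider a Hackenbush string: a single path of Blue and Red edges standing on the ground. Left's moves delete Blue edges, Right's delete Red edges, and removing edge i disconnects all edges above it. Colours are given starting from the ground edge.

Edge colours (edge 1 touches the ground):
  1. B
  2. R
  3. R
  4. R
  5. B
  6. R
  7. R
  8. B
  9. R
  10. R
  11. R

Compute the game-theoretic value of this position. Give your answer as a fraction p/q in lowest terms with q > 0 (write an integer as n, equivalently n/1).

145/1024

1 of 11 · B · max L 0 · min R +∞ => 1
2 of 11 · BR · max L 0 · min R 1 => 1/2
3 of 11 · BRR · max L 0 · min R 1/2 => 1/4
4 of 11 · BRRR · max L 0 · min R 1/4 => 1/8
5 of 11 · BRRRB · max L 1/8 · min R 1/4 => 3/16
6 of 11 · BRRRBR · max L 1/8 · min R 3/16 => 5/32
7 of 11 · BRRRBRR · max L 1/8 · min R 5/32 => 9/64
8 of 11 · BRRRBRRB · max L 9/64 · min R 5/32 => 19/128
9 of 11 · BRRRBRRBR · max L 9/64 · min R 19/128 => 37/256
10 of 11 · BRRRBRRBRR · max L 9/64 · min R 37/256 => 73/512
11 of 11 · BRRRBRRBRRR · max L 9/64 · min R 73/512 => 145/1024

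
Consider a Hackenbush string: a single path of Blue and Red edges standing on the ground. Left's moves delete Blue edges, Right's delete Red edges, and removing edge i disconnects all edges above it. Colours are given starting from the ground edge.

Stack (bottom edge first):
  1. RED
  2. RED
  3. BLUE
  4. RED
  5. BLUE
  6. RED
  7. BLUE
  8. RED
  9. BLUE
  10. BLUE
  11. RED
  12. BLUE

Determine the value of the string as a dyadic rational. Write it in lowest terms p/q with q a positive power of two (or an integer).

Prefix values for RED RED BLUE RED BLUE RED BLUE RED BLUE BLUE RED BLUE via {L|R} + simplicity:
step 1: add RED to get R; options L={ ∅ } R={ 0 } ⇒ -1
step 2: add RED to get RR; options L={ ∅ } R={ -1, 0 } ⇒ -2
step 3: add BLUE to get RRB; options L={ -2 } R={ -1, 0 } ⇒ -3/2
step 4: add RED to get RRBR; options L={ -2 } R={ -3/2, -1, 0 } ⇒ -7/4
step 5: add BLUE to get RRBRB; options L={ -2, -7/4 } R={ -3/2, -1, 0 } ⇒ -13/8
step 6: add RED to get RRBRBR; options L={ -2, -7/4 } R={ -13/8, -3/2, -1, 0 } ⇒ -27/16
step 7: add BLUE to get RRBRBRB; options L={ -2, -7/4, -27/16 } R={ -13/8, -3/2, -1, 0 } ⇒ -53/32
step 8: add RED to get RRBRBRBR; options L={ -2, -7/4, -27/16 } R={ -53/32, -13/8, -3/2, -1, 0 } ⇒ -107/64
step 9: add BLUE to get RRBRBRBRB; options L={ -2, -7/4, -27/16, -107/64 } R={ -53/32, -13/8, -3/2, -1, 0 } ⇒ -213/128
step 10: add BLUE to get RRBRBRBRBB; options L={ -2, -7/4, -27/16, -107/64, -213/128 } R={ -53/32, -13/8, -3/2, -1, 0 } ⇒ -425/256
step 11: add RED to get RRBRBRBRBBR; options L={ -2, -7/4, -27/16, -107/64, -213/128 } R={ -425/256, -53/32, -13/8, -3/2, -1, 0 } ⇒ -851/512
step 12: add BLUE to get RRBRBRBRBBRB; options L={ -2, -7/4, -27/16, -107/64, -213/128, -851/512 } R={ -425/256, -53/32, -13/8, -3/2, -1, 0 } ⇒ -1701/1024

-1701/1024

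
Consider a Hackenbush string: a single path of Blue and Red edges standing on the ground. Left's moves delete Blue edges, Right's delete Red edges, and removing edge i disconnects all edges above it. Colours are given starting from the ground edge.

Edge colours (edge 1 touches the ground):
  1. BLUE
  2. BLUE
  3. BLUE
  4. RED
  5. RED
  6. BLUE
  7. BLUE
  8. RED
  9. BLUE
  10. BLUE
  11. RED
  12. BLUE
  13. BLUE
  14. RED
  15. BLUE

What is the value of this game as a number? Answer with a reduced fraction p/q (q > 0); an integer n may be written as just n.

Build G(s[:k]) for k = 1..15, string s = BLUE BLUE BLUE RED RED BLUE BLUE RED BLUE BLUE RED BLUE BLUE RED BLUE.
G(B) = { 0 | ∅ } gives 1
G(BB) = { 0 1 | ∅ } gives 2
G(BBB) = { 0 1 2 | ∅ } gives 3
G(BBBR) = { 0 1 2 | 3 } gives 5/2
G(BBBRR) = { 0 1 2 | 5/2 3 } gives 9/4
G(BBBRRB) = { 0 1 2 9/4 | 5/2 3 } gives 19/8
G(BBBRRBB) = { 0 1 2 9/4 19/8 | 5/2 3 } gives 39/16
G(BBBRRBBR) = { 0 1 2 9/4 19/8 | 39/16 5/2 3 } gives 77/32
G(BBBRRBBRB) = { 0 1 2 9/4 19/8 77/32 | 39/16 5/2 3 } gives 155/64
G(BBBRRBBRBB) = { 0 1 2 9/4 19/8 77/32 155/64 | 39/16 5/2 3 } gives 311/128
G(BBBRRBBRBBR) = { 0 1 2 9/4 19/8 77/32 155/64 | 311/128 39/16 5/2 3 } gives 621/256
G(BBBRRBBRBBRB) = { 0 1 2 9/4 19/8 77/32 155/64 621/256 | 311/128 39/16 5/2 3 } gives 1243/512
G(BBBRRBBRBBRBB) = { 0 1 2 9/4 19/8 77/32 155/64 621/256 1243/512 | 311/128 39/16 5/2 3 } gives 2487/1024
G(BBBRRBBRBBRBBR) = { 0 1 2 9/4 19/8 77/32 155/64 621/256 1243/512 | 2487/1024 311/128 39/16 5/2 3 } gives 4973/2048
G(BBBRRBBRBBRBBRB) = { 0 1 2 9/4 19/8 77/32 155/64 621/256 1243/512 4973/2048 | 2487/1024 311/128 39/16 5/2 3 } gives 9947/4096

9947/4096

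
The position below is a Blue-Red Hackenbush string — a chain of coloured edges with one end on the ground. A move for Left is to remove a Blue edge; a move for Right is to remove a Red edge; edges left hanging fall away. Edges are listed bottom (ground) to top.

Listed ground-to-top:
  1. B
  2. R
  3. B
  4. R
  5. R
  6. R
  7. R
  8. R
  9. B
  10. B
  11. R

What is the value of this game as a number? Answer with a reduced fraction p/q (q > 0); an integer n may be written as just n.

Prefix values for B R B R R R R R B B R via {L|R} + simplicity:
step 1: add B to get B; options L={ 0 } R={ — } = 1
step 2: add R to get BR; options L={ 0 } R={ 1 } = 1/2
step 3: add B to get BRB; options L={ 0; 1/2 } R={ 1 } = 3/4
step 4: add R to get BRBR; options L={ 0; 1/2 } R={ 3/4; 1 } = 5/8
step 5: add R to get BRBRR; options L={ 0; 1/2 } R={ 5/8; 3/4; 1 } = 9/16
step 6: add R to get BRBRRR; options L={ 0; 1/2 } R={ 9/16; 5/8; 3/4; 1 } = 17/32
step 7: add R to get BRBRRRR; options L={ 0; 1/2 } R={ 17/32; 9/16; 5/8; 3/4; 1 } = 33/64
step 8: add R to get BRBRRRRR; options L={ 0; 1/2 } R={ 33/64; 17/32; 9/16; 5/8; 3/4; 1 } = 65/128
step 9: add B to get BRBRRRRRB; options L={ 0; 1/2; 65/128 } R={ 33/64; 17/32; 9/16; 5/8; 3/4; 1 } = 131/256
step 10: add B to get BRBRRRRRBB; options L={ 0; 1/2; 65/128; 131/256 } R={ 33/64; 17/32; 9/16; 5/8; 3/4; 1 } = 263/512
step 11: add R to get BRBRRRRRBBR; options L={ 0; 1/2; 65/128; 131/256 } R={ 263/512; 33/64; 17/32; 9/16; 5/8; 3/4; 1 } = 525/1024

525/1024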